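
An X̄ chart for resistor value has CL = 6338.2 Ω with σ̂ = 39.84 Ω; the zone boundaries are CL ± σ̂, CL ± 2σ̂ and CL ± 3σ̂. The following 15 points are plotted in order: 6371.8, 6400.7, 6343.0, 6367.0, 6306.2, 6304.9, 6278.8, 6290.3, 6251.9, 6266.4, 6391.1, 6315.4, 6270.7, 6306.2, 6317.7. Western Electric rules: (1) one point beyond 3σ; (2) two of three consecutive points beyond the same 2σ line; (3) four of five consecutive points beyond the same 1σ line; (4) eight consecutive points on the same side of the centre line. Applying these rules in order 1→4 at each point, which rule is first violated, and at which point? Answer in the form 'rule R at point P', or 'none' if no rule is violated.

Zone of each point (C = within 1σ̂, B = 1σ̂–2σ̂, A = 2σ̂–3σ̂, * = beyond 3σ̂; sign = side of CL): 1:+C, 2:+B, 3:+C, 4:+C, 5:-C, 6:-C, 7:-B, 8:-B, 9:-A, 10:-B, 11:+B, 12:-C, 13:-B, 14:-C, 15:-C
Rule 3 (four of five consecutive points beyond the same 1σ limit) is satisfied at point 10.

rule 3 at point 10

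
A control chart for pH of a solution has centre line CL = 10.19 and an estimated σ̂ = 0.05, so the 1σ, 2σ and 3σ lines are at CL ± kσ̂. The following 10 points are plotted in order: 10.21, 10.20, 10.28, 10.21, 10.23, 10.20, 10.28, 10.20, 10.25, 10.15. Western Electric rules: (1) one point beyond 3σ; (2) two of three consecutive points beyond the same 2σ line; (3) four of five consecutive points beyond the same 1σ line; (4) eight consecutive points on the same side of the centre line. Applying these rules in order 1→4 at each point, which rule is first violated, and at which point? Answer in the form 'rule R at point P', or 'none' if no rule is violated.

rule 4 at point 8

Zone of each point (C = within 1σ̂, B = 1σ̂–2σ̂, A = 2σ̂–3σ̂, * = beyond 3σ̂; sign = side of CL): 1:+C, 2:+C, 3:+B, 4:+C, 5:+C, 6:+C, 7:+B, 8:+C, 9:+B, 10:-C
Rule 4 (eight consecutive points on the same side of the centre line) is satisfied at point 8.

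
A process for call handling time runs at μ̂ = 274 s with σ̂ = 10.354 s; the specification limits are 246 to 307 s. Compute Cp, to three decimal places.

Cp = (USL − LSL) / (6σ̂) = (307 − 246) / (6 × 10.354) = 61.0000 / 62.1240 = 0.9819

0.982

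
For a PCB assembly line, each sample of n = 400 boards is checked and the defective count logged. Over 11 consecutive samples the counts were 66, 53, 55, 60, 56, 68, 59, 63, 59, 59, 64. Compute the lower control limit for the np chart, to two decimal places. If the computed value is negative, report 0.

38.73

p̄ = Σdᵢ / (k·n) = 662 / (11 × 400) = 0.15045
LCL = np̄ − 3·√(np̄(1−p̄)) = 60.1818 − 3 × 7.1503 = 38.7308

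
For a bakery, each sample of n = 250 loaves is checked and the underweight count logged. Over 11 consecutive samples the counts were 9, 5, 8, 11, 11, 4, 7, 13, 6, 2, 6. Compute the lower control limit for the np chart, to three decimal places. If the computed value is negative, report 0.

0.000

p̄ = Σdᵢ / (k·n) = 82 / (11 × 250) = 0.02982
LCL = np̄ − 3·√(np̄(1−p̄)) = 7.4545 − 3 × 2.6893 = -0.6133 → 0 (negative, so LCL = 0)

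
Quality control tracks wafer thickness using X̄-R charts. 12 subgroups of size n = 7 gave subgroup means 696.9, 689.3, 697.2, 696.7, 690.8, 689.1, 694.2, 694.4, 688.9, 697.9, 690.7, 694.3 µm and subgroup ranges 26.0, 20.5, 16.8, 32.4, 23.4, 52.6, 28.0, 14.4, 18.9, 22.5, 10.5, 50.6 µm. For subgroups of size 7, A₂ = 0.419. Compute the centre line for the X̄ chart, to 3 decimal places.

693.367

X̄̄ = (696.9 + 689.3 + 697.2 + 696.7 + 690.8 + 689.1 + 694.2 + 694.4 + 688.9 + 697.9 + 690.7 + 694.3) / 12 = 8320.4000 / 12 = 693.3667
CL = X̄̄ = 693.3667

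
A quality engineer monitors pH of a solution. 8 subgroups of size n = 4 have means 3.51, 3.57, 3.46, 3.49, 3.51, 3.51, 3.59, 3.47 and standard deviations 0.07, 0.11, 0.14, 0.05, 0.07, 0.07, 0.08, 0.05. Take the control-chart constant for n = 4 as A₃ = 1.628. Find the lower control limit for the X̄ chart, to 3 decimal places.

3.384

X̄̄ = (3.51 + 3.57 + 3.46 + 3.49 + 3.51 + 3.51 + 3.59 + 3.47) / 8 = 3.5137
s̄ = (0.07 + 0.11 + 0.14 + 0.05 + 0.07 + 0.07 + 0.08 + 0.05) / 8 = 0.0800
LCL = X̄̄ − A₃·s̄ = 3.5137 − 1.628 × 0.0800 = 3.3835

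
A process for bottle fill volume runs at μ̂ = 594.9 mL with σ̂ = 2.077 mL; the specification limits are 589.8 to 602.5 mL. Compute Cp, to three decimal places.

Cp = (USL − LSL) / (6σ̂) = (602.5 − 589.8) / (6 × 2.077) = 12.7000 / 12.4620 = 1.0191

1.019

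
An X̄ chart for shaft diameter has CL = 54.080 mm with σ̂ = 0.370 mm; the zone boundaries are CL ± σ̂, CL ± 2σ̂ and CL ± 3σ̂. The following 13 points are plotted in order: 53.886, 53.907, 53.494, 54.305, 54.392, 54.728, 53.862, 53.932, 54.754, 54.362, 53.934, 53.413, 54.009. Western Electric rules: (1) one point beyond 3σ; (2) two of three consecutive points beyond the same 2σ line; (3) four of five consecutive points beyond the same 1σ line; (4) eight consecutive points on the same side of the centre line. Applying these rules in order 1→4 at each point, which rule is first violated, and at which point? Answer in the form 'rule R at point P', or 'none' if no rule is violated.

Zone of each point (C = within 1σ̂, B = 1σ̂–2σ̂, A = 2σ̂–3σ̂, * = beyond 3σ̂; sign = side of CL): 1:-C, 2:-C, 3:-B, 4:+C, 5:+C, 6:+B, 7:-C, 8:-C, 9:+B, 10:+C, 11:-C, 12:-B, 13:-C
No rule fires across all 13 points.

none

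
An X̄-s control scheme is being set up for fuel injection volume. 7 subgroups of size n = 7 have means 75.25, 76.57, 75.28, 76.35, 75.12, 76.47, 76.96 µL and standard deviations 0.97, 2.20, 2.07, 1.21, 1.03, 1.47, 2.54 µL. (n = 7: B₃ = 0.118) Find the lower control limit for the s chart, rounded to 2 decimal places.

s̄ = (0.97 + 2.20 + 2.07 + 1.21 + 1.03 + 1.47 + 2.54) / 7 = 1.6414
LCL_s = B₃·s̄ = 0.118 × 1.6414 = 0.1937

0.19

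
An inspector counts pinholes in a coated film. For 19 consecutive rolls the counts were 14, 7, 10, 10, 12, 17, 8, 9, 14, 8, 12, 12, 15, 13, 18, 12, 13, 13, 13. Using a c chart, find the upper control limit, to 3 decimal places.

c̄ = (14 + 7 + 10 + 10 + 12 + 17 + 8 + 9 + 14 + 8 + 12 + 12 + 15 + 13 + 18 + 12 + 13 + 13 + 13) / 19 = 230 / 19 = 12.1053
UCL = c̄ + 3√c̄ = 12.1053 + 3 × √12.1053 = 12.1053 + 3 × 3.4793 = 22.5430

22.543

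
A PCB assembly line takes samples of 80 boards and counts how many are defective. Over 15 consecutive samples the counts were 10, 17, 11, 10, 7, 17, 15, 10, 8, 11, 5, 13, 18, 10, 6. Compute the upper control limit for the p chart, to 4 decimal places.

0.2564

p̄ = Σdᵢ / (k·n) = 168 / (15 × 80) = 0.14000
UCL = p̄ + 3·√(p̄(1−p̄)/n) = 0.14000 + 3 × √(0.14000×0.86000/80) = 0.14000 + 3 × 0.03879 = 0.25638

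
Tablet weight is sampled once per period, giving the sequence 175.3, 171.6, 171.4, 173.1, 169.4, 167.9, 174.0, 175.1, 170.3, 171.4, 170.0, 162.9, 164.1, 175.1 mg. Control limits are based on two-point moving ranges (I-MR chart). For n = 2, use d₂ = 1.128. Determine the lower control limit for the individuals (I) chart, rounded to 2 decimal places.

X̄ = (175.3 + 171.6 + 171.4 + 173.1 + 169.4 + 167.9 + 174.0 + 175.1 + 170.3 + 171.4 + 170.0 + 162.9 + 164.1 + 175.1) / 14 = 170.8286
Moving ranges: 3.7, 0.2, 1.7, 3.7, 1.5, 6.1, 1.1, 4.8, 1.1, 1.4, 7.1, 1.2, 11.0; M̄R̄ = 44.6000 / 13 = 3.4308
LCL = X̄ − 3·M̄R̄/d₂ = 170.8286 − 3 × 3.4308 / 1.128 = 161.7042

161.70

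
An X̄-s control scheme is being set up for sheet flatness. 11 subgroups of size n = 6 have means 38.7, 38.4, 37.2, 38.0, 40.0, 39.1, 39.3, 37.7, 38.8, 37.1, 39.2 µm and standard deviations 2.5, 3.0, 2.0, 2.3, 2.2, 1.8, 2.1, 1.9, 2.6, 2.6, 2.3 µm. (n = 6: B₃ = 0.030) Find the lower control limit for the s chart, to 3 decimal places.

0.069

s̄ = (2.5 + 3.0 + 2.0 + 2.3 + 2.2 + 1.8 + 2.1 + 1.9 + 2.6 + 2.6 + 2.3) / 11 = 2.3000
LCL_s = B₃·s̄ = 0.030 × 2.3000 = 0.0690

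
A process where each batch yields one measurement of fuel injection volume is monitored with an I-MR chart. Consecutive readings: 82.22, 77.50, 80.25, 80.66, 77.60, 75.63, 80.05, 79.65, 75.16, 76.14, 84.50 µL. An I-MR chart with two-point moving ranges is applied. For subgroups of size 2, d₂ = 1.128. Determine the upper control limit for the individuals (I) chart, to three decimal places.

87.426

X̄ = (82.22 + 77.50 + 80.25 + 80.66 + 77.60 + 75.63 + 80.05 + 79.65 + 75.16 + 76.14 + 84.50) / 11 = 79.0327
Moving ranges: 4.72, 2.75, 0.41, 3.06, 1.97, 4.42, 0.40, 4.49, 0.98, 8.36; M̄R̄ = 31.5600 / 10 = 3.1560
UCL = X̄ + 3·M̄R̄/d₂ = 79.0327 + 3 × 3.1560 / 1.128 = 87.4263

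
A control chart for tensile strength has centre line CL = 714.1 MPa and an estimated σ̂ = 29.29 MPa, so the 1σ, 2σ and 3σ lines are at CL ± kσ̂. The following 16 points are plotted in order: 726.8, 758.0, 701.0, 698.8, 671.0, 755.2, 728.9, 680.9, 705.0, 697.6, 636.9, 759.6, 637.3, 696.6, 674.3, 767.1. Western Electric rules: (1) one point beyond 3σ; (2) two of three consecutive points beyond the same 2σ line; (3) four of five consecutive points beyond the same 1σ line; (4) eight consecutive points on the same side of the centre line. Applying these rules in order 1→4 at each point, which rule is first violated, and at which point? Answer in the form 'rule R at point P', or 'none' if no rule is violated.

Zone of each point (C = within 1σ̂, B = 1σ̂–2σ̂, A = 2σ̂–3σ̂, * = beyond 3σ̂; sign = side of CL): 1:+C, 2:+B, 3:-C, 4:-C, 5:-B, 6:+B, 7:+C, 8:-B, 9:-C, 10:-C, 11:-A, 12:+B, 13:-A, 14:-C, 15:-B, 16:+B
Rule 2 (two of three consecutive points beyond the same 2σ limit) is satisfied at point 13.

rule 2 at point 13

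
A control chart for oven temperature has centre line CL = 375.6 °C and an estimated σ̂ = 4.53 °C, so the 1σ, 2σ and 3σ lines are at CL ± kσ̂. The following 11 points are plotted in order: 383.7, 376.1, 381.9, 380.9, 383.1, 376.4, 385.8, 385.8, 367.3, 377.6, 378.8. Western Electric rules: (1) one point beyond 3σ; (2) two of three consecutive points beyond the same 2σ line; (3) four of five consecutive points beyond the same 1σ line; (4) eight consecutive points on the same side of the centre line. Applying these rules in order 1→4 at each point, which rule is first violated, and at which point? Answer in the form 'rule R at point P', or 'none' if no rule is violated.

Zone of each point (C = within 1σ̂, B = 1σ̂–2σ̂, A = 2σ̂–3σ̂, * = beyond 3σ̂; sign = side of CL): 1:+B, 2:+C, 3:+B, 4:+B, 5:+B, 6:+C, 7:+A, 8:+A, 9:-B, 10:+C, 11:+C
Rule 3 (four of five consecutive points beyond the same 1σ limit) is satisfied at point 5.

rule 3 at point 5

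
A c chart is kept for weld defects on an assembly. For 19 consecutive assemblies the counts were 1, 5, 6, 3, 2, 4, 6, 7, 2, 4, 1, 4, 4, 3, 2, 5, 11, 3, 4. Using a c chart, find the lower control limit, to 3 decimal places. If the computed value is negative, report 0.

0.000

c̄ = (1 + 5 + 6 + 3 + 2 + 4 + 6 + 7 + 2 + 4 + 1 + 4 + 4 + 3 + 2 + 5 + 11 + 3 + 4) / 19 = 77 / 19 = 4.0526
LCL = c̄ − 3√c̄ = 4.0526 − 3 × 2.0131 = -1.9867 → 0 (cannot be negative)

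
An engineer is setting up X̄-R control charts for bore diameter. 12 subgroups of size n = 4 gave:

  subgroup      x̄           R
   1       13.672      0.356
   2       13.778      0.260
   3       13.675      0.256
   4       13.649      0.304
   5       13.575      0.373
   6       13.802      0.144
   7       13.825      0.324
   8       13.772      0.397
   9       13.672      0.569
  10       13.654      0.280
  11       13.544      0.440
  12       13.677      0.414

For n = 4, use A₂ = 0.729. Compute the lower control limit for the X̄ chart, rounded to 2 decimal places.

X̄̄ = (13.672 + 13.778 + 13.675 + 13.649 + 13.575 + 13.802 + 13.825 + 13.772 + 13.672 + 13.654 + 13.544 + 13.677) / 12 = 164.2950 / 12 = 13.6912
R̄ = (0.356 + 0.260 + 0.256 + 0.304 + 0.373 + 0.144 + 0.324 + 0.397 + 0.569 + 0.280 + 0.440 + 0.414) / 12 = 4.1170 / 12 = 0.3431
LCL = X̄̄ − A₂·R̄ = 13.6912 − 0.729 × 0.3431 = 13.4411

13.44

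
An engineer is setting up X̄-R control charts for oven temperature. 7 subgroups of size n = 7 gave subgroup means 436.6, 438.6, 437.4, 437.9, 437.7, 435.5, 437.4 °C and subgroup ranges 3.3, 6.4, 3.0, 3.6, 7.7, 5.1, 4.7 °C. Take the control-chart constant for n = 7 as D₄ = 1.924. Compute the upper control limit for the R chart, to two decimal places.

R̄ = (3.3 + 6.4 + 3.0 + 3.6 + 7.7 + 5.1 + 4.7) / 7 = 33.8000 / 7 = 4.8286
UCL_R = D₄·R̄ = 1.924 × 4.8286 = 9.2902

9.29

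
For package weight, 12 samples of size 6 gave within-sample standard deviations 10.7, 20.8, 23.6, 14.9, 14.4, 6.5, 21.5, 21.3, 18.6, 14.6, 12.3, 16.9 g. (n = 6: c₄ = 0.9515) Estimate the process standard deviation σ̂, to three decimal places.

17.175

s̄ = (10.7 + 20.8 + 23.6 + 14.9 + 14.4 + 6.5 + 21.5 + 21.3 + 18.6 + 14.6 + 12.3 + 16.9) / 12 = 16.3417
σ̂ = s̄ / c₄ = 16.3417 / 0.9515 = 17.1746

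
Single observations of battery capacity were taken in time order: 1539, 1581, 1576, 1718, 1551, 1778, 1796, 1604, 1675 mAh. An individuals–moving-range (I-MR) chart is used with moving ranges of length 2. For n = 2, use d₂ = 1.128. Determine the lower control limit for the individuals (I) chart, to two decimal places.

X̄ = (1539 + 1581 + 1576 + 1718 + 1551 + 1778 + 1796 + 1604 + 1675) / 9 = 1646.4444
Moving ranges: 42, 5, 142, 167, 227, 18, 192, 71; M̄R̄ = 864.0000 / 8 = 108.0000
LCL = X̄ − 3·M̄R̄/d₂ = 1646.4444 − 3 × 108.0000 / 1.128 = 1359.2104

1359.21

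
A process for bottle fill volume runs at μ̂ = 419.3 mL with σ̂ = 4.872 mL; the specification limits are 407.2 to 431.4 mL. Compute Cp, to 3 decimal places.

Cp = (USL − LSL) / (6σ̂) = (431.4 − 407.2) / (6 × 4.872) = 24.2000 / 29.2320 = 0.8279

0.828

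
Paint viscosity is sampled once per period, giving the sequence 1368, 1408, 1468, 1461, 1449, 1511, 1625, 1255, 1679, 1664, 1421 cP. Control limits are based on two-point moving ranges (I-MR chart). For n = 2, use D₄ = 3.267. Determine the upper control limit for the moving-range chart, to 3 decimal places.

440.065

Moving ranges: 40, 60, 7, 12, 62, 114, 370, 424, 15, 243; M̄R̄ = 1347.0000 / 10 = 134.7000
UCL_MR = D₄·M̄R̄ = 3.267 × 134.7000 = 440.0649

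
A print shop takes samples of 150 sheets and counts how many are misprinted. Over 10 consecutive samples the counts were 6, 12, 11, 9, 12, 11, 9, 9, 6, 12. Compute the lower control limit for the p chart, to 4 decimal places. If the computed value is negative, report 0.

0.0044

p̄ = Σdᵢ / (k·n) = 97 / (10 × 150) = 0.06467
LCL = p̄ − 3·√(p̄(1−p̄)/n) = 0.06467 − 3 × 0.02008 = 0.00442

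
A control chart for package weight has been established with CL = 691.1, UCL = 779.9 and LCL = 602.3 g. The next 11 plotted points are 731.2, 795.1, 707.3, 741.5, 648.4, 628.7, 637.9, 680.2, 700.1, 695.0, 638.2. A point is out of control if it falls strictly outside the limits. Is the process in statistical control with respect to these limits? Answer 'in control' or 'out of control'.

Compare each point to [602.3, 779.9]: sample 2 = 795.1 > UCL.

out of control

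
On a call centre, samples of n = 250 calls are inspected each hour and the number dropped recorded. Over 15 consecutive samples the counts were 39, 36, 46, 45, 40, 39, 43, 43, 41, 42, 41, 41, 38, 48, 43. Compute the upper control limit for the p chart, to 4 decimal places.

0.2374

p̄ = Σdᵢ / (k·n) = 625 / (15 × 250) = 0.16667
UCL = p̄ + 3·√(p̄(1−p̄)/n) = 0.16667 + 3 × √(0.16667×0.83333/250) = 0.16667 + 3 × 0.02357 = 0.23738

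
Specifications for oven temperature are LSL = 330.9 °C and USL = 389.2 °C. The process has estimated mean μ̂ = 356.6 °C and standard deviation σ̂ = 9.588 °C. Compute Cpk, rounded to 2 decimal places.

0.89

Cpu = (USL − μ̂) / (3σ̂) = (389.2 − 356.6) / (3 × 9.588) = 1.1334; Cpl = (μ̂ − LSL) / (3σ̂) = (356.6 − 330.9) / (3 × 9.588) = 0.8935; Cpk = min(Cpu, Cpl) = 0.8935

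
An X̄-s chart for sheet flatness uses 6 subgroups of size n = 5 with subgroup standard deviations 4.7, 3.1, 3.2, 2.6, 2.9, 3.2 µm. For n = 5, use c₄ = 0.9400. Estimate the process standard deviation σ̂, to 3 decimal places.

s̄ = (4.7 + 3.1 + 3.2 + 2.6 + 2.9 + 3.2) / 6 = 3.2833
σ̂ = s̄ / c₄ = 3.2833 / 0.9400 = 3.4929

3.493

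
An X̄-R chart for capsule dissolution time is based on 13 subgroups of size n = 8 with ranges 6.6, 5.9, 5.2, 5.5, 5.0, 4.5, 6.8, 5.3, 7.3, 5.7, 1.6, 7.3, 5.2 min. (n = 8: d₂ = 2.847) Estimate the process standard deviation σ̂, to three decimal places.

R̄ = (6.6 + 5.9 + 5.2 + 5.5 + 5.0 + 4.5 + 6.8 + 5.3 + 7.3 + 5.7 + 1.6 + 7.3 + 5.2) / 13 = 5.5308
σ̂ = R̄ / d₂ = 5.5308 / 2.847 = 1.9427

1.943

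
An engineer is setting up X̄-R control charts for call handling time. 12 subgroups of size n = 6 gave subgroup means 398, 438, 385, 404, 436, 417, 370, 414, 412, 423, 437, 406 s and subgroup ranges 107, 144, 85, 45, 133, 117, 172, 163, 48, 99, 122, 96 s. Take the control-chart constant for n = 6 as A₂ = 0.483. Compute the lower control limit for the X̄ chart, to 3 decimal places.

X̄̄ = (398 + 438 + 385 + 404 + 436 + 417 + 370 + 414 + 412 + 423 + 437 + 406) / 12 = 4940.0000 / 12 = 411.6667
R̄ = (107 + 144 + 85 + 45 + 133 + 117 + 172 + 163 + 48 + 99 + 122 + 96) / 12 = 1331.0000 / 12 = 110.9167
LCL = X̄̄ − A₂·R̄ = 411.6667 − 0.483 × 110.9167 = 358.0939

358.094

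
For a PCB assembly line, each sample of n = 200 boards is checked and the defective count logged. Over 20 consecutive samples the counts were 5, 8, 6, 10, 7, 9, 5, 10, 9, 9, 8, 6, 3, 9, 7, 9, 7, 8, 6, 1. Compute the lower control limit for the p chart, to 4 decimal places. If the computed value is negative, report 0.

p̄ = Σdᵢ / (k·n) = 142 / (20 × 200) = 0.03550
LCL = p̄ − 3·√(p̄(1−p̄)/n) = 0.03550 − 3 × 0.01308 = -0.00375 → 0 (negative, so LCL = 0)

0.0000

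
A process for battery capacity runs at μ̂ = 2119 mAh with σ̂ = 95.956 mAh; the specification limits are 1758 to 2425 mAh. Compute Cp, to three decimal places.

1.159

Cp = (USL − LSL) / (6σ̂) = (2425 − 1758) / (6 × 95.956) = 667.0000 / 575.7360 = 1.1585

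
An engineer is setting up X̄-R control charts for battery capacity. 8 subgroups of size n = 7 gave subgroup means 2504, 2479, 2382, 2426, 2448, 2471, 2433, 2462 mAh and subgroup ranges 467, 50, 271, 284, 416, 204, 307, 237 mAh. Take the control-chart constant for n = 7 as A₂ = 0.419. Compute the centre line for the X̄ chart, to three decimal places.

X̄̄ = (2504 + 2479 + 2382 + 2426 + 2448 + 2471 + 2433 + 2462) / 8 = 19605.0000 / 8 = 2450.6250
CL = X̄̄ = 2450.6250

2450.625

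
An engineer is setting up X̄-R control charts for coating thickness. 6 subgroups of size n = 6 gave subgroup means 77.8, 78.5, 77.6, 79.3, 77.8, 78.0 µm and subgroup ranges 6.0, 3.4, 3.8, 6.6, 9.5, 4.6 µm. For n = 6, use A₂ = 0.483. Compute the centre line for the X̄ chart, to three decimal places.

78.167

X̄̄ = (77.8 + 78.5 + 77.6 + 79.3 + 77.8 + 78.0) / 6 = 469.0000 / 6 = 78.1667
CL = X̄̄ = 78.1667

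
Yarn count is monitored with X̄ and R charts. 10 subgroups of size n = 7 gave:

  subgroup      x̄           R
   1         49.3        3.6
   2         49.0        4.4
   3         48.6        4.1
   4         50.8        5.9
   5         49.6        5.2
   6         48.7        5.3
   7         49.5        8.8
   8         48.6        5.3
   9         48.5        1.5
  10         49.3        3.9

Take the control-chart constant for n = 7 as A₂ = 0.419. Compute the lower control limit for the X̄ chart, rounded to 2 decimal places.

47.18

X̄̄ = (49.3 + 49.0 + 48.6 + 50.8 + 49.6 + 48.7 + 49.5 + 48.6 + 48.5 + 49.3) / 10 = 491.9000 / 10 = 49.1900
R̄ = (3.6 + 4.4 + 4.1 + 5.9 + 5.2 + 5.3 + 8.8 + 5.3 + 1.5 + 3.9) / 10 = 48.0000 / 10 = 4.8000
LCL = X̄̄ − A₂·R̄ = 49.1900 − 0.419 × 4.8000 = 47.1788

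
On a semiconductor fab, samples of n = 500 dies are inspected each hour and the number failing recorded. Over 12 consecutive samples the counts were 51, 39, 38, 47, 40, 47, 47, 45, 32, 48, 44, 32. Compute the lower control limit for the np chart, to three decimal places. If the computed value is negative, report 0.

p̄ = Σdᵢ / (k·n) = 510 / (12 × 500) = 0.08500
LCL = np̄ − 3·√(np̄(1−p̄)) = 42.5000 − 3 × 6.2360 = 23.7920

23.792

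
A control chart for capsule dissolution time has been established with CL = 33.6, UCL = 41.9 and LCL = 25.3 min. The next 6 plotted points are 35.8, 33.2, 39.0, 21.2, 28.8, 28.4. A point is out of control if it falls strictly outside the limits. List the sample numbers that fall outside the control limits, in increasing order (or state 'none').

Compare each point to [25.3, 41.9]: sample 4 = 21.2 < LCL.

4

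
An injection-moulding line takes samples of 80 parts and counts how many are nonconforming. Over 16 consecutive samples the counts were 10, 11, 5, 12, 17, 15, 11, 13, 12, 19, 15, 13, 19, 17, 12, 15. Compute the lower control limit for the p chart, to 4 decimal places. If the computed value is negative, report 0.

0.0431

p̄ = Σdᵢ / (k·n) = 216 / (16 × 80) = 0.16875
LCL = p̄ − 3·√(p̄(1−p̄)/n) = 0.16875 − 3 × 0.04187 = 0.04313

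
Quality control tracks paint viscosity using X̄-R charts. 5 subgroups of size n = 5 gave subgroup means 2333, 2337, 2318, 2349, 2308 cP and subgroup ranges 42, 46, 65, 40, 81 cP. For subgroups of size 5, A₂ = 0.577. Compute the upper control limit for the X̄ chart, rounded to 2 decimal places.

X̄̄ = (2333 + 2337 + 2318 + 2349 + 2308) / 5 = 11645.0000 / 5 = 2329.0000
R̄ = (42 + 46 + 65 + 40 + 81) / 5 = 274.0000 / 5 = 54.8000
UCL = X̄̄ + A₂·R̄ = 2329.0000 + 0.577 × 54.8000 = 2360.6196

2360.62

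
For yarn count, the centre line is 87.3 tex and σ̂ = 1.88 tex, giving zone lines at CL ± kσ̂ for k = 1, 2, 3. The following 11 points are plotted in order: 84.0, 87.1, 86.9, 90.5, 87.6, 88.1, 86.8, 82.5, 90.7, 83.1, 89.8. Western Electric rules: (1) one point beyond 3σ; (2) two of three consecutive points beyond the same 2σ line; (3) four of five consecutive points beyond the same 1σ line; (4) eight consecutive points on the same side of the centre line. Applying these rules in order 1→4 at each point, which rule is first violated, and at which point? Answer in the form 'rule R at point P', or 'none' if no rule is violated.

Zone of each point (C = within 1σ̂, B = 1σ̂–2σ̂, A = 2σ̂–3σ̂, * = beyond 3σ̂; sign = side of CL): 1:-B, 2:-C, 3:-C, 4:+B, 5:+C, 6:+C, 7:-C, 8:-A, 9:+B, 10:-A, 11:+B
Rule 2 (two of three consecutive points beyond the same 2σ limit) is satisfied at point 10.

rule 2 at point 10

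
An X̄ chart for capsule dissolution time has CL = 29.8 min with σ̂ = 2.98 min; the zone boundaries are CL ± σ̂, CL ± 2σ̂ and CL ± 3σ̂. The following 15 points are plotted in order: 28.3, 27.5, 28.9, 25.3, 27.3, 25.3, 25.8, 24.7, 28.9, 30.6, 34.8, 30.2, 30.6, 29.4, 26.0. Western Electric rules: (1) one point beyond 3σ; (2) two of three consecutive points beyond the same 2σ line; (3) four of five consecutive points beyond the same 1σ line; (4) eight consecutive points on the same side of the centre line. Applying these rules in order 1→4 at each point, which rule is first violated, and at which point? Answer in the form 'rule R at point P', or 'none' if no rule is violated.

rule 3 at point 8

Zone of each point (C = within 1σ̂, B = 1σ̂–2σ̂, A = 2σ̂–3σ̂, * = beyond 3σ̂; sign = side of CL): 1:-C, 2:-C, 3:-C, 4:-B, 5:-C, 6:-B, 7:-B, 8:-B, 9:-C, 10:+C, 11:+B, 12:+C, 13:+C, 14:-C, 15:-B
Rule 3 (four of five consecutive points beyond the same 1σ limit) is satisfied at point 8.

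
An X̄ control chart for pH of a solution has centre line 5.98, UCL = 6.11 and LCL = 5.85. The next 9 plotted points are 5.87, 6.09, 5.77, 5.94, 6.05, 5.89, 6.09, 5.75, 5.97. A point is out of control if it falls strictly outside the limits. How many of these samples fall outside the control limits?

2

Compare each point to [5.85, 6.11]: sample 3 = 5.77 < LCL; sample 8 = 5.75 < LCL.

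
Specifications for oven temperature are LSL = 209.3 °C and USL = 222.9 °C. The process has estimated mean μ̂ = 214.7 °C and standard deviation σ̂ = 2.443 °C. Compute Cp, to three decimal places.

Cp = (USL − LSL) / (6σ̂) = (222.9 − 209.3) / (6 × 2.443) = 13.6000 / 14.6580 = 0.9278

0.928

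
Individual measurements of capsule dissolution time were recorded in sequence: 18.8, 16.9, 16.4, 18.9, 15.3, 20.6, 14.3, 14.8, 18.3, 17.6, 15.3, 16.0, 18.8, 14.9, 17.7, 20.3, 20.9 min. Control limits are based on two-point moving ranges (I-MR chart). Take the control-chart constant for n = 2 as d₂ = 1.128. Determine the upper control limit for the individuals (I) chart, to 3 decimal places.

X̄ = (18.8 + 16.9 + 16.4 + 18.9 + 15.3 + 20.6 + 14.3 + 14.8 + 18.3 + 17.6 + 15.3 + 16.0 + 18.8 + 14.9 + 17.7 + 20.3 + 20.9) / 17 = 17.4000
Moving ranges: 1.9, 0.5, 2.5, 3.6, 5.3, 6.3, 0.5, 3.5, 0.7, 2.3, 0.7, 2.8, 3.9, 2.8, 2.6, 0.6; M̄R̄ = 40.5000 / 16 = 2.5312
UCL = X̄ + 3·M̄R̄/d₂ = 17.4000 + 3 × 2.5312 / 1.128 = 24.1320

24.132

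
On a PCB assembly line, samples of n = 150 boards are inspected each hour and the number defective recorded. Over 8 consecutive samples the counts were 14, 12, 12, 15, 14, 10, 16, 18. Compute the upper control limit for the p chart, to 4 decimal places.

p̄ = Σdᵢ / (k·n) = 111 / (8 × 150) = 0.09250
UCL = p̄ + 3·√(p̄(1−p̄)/n) = 0.09250 + 3 × √(0.09250×0.90750/150) = 0.09250 + 3 × 0.02366 = 0.16347

0.1635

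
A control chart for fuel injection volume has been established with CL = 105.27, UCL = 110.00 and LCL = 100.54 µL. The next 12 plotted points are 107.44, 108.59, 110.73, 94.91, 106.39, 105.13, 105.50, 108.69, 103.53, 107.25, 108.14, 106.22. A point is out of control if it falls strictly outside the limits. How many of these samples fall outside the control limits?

Compare each point to [100.54, 110.00]: sample 3 = 110.73 > UCL; sample 4 = 94.91 < LCL.

2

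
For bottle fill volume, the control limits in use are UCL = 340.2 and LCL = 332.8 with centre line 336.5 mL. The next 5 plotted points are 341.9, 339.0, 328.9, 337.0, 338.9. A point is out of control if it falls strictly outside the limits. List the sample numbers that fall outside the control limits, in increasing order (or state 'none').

Compare each point to [332.8, 340.2]: sample 1 = 341.9 > UCL; sample 3 = 328.9 < LCL.

1, 3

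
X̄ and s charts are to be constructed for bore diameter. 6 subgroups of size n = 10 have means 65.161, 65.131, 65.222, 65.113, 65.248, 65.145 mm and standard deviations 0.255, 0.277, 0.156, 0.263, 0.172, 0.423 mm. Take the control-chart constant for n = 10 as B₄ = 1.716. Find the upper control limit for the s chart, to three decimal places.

s̄ = (0.255 + 0.277 + 0.156 + 0.263 + 0.172 + 0.423) / 6 = 0.2577
UCL_s = B₄·s̄ = 1.716 × 0.2577 = 0.4422

0.442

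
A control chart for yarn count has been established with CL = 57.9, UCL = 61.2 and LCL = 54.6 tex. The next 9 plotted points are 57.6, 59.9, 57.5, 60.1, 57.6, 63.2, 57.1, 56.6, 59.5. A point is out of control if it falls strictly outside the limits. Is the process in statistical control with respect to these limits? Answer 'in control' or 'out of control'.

out of control

Compare each point to [54.6, 61.2]: sample 6 = 63.2 > UCL.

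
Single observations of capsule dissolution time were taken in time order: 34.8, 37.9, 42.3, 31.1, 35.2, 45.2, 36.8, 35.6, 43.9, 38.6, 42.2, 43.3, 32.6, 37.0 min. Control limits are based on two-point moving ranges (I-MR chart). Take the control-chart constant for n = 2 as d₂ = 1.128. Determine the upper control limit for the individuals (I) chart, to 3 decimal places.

53.829

X̄ = (34.8 + 37.9 + 42.3 + 31.1 + 35.2 + 45.2 + 36.8 + 35.6 + 43.9 + 38.6 + 42.2 + 43.3 + 32.6 + 37.0) / 14 = 38.3214
Moving ranges: 3.1, 4.4, 11.2, 4.1, 10.0, 8.4, 1.2, 8.3, 5.3, 3.6, 1.1, 10.7, 4.4; M̄R̄ = 75.8000 / 13 = 5.8308
UCL = X̄ + 3·M̄R̄/d₂ = 38.3214 + 3 × 5.8308 / 1.128 = 53.8288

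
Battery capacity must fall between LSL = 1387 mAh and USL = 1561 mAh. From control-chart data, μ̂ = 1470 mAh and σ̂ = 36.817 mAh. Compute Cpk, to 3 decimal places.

0.751

Cpu = (USL − μ̂) / (3σ̂) = (1561 − 1470) / (3 × 36.817) = 0.8239; Cpl = (μ̂ − LSL) / (3σ̂) = (1470 − 1387) / (3 × 36.817) = 0.7515; Cpk = min(Cpu, Cpl) = 0.7515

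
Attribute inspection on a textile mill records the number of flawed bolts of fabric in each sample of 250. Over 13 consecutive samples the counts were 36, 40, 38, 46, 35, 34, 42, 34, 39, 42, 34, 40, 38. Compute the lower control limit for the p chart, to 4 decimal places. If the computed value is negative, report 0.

0.0849

p̄ = Σdᵢ / (k·n) = 498 / (13 × 250) = 0.15323
LCL = p̄ − 3·√(p̄(1−p̄)/n) = 0.15323 − 3 × 0.02278 = 0.08489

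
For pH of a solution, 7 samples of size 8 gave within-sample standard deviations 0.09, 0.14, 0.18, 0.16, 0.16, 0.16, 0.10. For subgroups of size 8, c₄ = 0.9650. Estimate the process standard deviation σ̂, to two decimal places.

0.15

s̄ = (0.09 + 0.14 + 0.18 + 0.16 + 0.16 + 0.16 + 0.10) / 7 = 0.1414
σ̂ = s̄ / c₄ = 0.1414 / 0.9650 = 0.1466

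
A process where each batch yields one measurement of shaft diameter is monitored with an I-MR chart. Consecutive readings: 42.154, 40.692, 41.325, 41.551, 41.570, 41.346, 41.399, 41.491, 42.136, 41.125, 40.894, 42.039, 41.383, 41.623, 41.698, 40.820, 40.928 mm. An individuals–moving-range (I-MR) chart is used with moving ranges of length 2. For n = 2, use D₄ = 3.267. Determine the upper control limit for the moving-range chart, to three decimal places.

1.572

Moving ranges: 1.462, 0.633, 0.226, 0.019, 0.224, 0.053, 0.092, 0.645, 1.011, 0.231, 1.145, 0.656, 0.240, 0.075, 0.878, 0.108; M̄R̄ = 7.6980 / 16 = 0.4811
UCL_MR = D₄·M̄R̄ = 3.267 × 0.4811 = 1.5718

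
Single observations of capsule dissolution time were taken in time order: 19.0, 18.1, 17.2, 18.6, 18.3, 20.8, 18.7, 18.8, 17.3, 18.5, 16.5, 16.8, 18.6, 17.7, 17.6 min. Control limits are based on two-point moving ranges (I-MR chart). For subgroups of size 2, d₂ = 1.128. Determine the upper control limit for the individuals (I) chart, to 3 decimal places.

21.206

X̄ = (19.0 + 18.1 + 17.2 + 18.6 + 18.3 + 20.8 + 18.7 + 18.8 + 17.3 + 18.5 + 16.5 + 16.8 + 18.6 + 17.7 + 17.6) / 15 = 18.1667
Moving ranges: 0.9, 0.9, 1.4, 0.3, 2.5, 2.1, 0.1, 1.5, 1.2, 2.0, 0.3, 1.8, 0.9, 0.1; M̄R̄ = 16.0000 / 14 = 1.1429
UCL = X̄ + 3·M̄R̄/d₂ = 18.1667 + 3 × 1.1429 / 1.128 = 21.2062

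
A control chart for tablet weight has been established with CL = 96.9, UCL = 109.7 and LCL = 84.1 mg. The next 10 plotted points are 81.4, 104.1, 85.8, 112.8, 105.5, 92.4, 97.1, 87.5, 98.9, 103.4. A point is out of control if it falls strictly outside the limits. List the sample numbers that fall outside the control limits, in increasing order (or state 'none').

1, 4

Compare each point to [84.1, 109.7]: sample 1 = 81.4 < LCL; sample 4 = 112.8 > UCL.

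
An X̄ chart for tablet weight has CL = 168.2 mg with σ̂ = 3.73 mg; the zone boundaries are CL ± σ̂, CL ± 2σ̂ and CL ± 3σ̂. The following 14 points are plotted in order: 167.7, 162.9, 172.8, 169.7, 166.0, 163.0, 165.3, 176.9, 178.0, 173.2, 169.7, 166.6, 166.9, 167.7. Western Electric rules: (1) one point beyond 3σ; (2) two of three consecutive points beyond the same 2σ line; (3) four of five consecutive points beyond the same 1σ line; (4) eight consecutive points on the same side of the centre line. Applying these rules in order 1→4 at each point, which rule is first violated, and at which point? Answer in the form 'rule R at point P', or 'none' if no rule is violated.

Zone of each point (C = within 1σ̂, B = 1σ̂–2σ̂, A = 2σ̂–3σ̂, * = beyond 3σ̂; sign = side of CL): 1:-C, 2:-B, 3:+B, 4:+C, 5:-C, 6:-B, 7:-C, 8:+A, 9:+A, 10:+B, 11:+C, 12:-C, 13:-C, 14:-C
Rule 2 (two of three consecutive points beyond the same 2σ limit) is satisfied at point 9.

rule 2 at point 9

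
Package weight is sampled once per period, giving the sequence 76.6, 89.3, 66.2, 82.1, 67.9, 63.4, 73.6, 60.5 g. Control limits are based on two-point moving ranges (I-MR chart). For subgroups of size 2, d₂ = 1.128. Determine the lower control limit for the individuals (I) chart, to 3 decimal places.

36.850

X̄ = (76.6 + 89.3 + 66.2 + 82.1 + 67.9 + 63.4 + 73.6 + 60.5) / 8 = 72.4500
Moving ranges: 12.7, 23.1, 15.9, 14.2, 4.5, 10.2, 13.1; M̄R̄ = 93.7000 / 7 = 13.3857
LCL = X̄ − 3·M̄R̄/d₂ = 72.4500 − 3 × 13.3857 / 1.128 = 36.8497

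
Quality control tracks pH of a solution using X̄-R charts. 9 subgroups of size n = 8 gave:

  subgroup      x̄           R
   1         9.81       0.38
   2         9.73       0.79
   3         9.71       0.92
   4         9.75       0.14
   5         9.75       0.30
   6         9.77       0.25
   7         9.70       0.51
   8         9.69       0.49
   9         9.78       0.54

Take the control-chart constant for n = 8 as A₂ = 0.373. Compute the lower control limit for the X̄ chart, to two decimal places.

X̄̄ = (9.81 + 9.73 + 9.71 + 9.75 + 9.75 + 9.77 + 9.70 + 9.69 + 9.78) / 9 = 87.6900 / 9 = 9.7433
R̄ = (0.38 + 0.79 + 0.92 + 0.14 + 0.30 + 0.25 + 0.51 + 0.49 + 0.54) / 9 = 4.3200 / 9 = 0.4800
LCL = X̄̄ − A₂·R̄ = 9.7433 − 0.373 × 0.4800 = 9.5643

9.56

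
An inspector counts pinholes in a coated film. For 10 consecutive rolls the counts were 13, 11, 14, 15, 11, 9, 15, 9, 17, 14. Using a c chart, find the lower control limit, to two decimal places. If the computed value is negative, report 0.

c̄ = (13 + 11 + 14 + 15 + 11 + 9 + 15 + 9 + 17 + 14) / 10 = 128 / 10 = 12.8000
LCL = c̄ − 3√c̄ = 12.8000 − 3 × 3.5777 = 2.0669

2.07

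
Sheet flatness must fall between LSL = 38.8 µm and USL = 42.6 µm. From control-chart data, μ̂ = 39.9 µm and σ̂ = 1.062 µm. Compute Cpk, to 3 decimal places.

0.345

Cpu = (USL − μ̂) / (3σ̂) = (42.6 − 39.9) / (3 × 1.062) = 0.8475; Cpl = (μ̂ − LSL) / (3σ̂) = (39.9 − 38.8) / (3 × 1.062) = 0.3453; Cpk = min(Cpu, Cpl) = 0.3453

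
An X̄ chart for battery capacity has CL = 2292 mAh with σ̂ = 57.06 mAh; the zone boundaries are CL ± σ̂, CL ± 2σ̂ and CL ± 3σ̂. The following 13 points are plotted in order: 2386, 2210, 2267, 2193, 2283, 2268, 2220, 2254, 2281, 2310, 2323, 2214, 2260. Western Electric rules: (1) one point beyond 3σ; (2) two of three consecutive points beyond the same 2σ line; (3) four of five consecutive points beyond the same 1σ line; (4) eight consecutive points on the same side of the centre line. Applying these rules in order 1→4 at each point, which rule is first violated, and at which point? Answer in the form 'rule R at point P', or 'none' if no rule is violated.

Zone of each point (C = within 1σ̂, B = 1σ̂–2σ̂, A = 2σ̂–3σ̂, * = beyond 3σ̂; sign = side of CL): 1:+B, 2:-B, 3:-C, 4:-B, 5:-C, 6:-C, 7:-B, 8:-C, 9:-C, 10:+C, 11:+C, 12:-B, 13:-C
Rule 4 (eight consecutive points on the same side of the centre line) is satisfied at point 9.

rule 4 at point 9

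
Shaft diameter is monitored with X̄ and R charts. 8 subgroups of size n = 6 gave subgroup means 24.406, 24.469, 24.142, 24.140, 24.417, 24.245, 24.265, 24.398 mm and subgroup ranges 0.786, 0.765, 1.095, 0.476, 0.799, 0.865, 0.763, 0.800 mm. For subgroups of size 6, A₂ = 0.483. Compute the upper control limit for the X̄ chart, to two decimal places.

X̄̄ = (24.406 + 24.469 + 24.142 + 24.140 + 24.417 + 24.245 + 24.265 + 24.398) / 8 = 194.4820 / 8 = 24.3102
R̄ = (0.786 + 0.765 + 1.095 + 0.476 + 0.799 + 0.865 + 0.763 + 0.800) / 8 = 6.3490 / 8 = 0.7936
UCL = X̄̄ + A₂·R̄ = 24.3102 + 0.483 × 0.7936 = 24.6936

24.69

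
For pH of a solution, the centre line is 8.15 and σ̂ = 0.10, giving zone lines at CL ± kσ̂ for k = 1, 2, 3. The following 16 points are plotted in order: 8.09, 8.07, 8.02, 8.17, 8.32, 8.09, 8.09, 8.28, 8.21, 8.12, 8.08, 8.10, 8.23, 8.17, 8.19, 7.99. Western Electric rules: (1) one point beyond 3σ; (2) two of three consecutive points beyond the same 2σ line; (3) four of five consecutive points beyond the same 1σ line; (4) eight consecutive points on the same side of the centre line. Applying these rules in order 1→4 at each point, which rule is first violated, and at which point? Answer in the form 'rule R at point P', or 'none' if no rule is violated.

Zone of each point (C = within 1σ̂, B = 1σ̂–2σ̂, A = 2σ̂–3σ̂, * = beyond 3σ̂; sign = side of CL): 1:-C, 2:-C, 3:-B, 4:+C, 5:+B, 6:-C, 7:-C, 8:+B, 9:+C, 10:-C, 11:-C, 12:-C, 13:+C, 14:+C, 15:+C, 16:-B
No rule fires across all 16 points.

none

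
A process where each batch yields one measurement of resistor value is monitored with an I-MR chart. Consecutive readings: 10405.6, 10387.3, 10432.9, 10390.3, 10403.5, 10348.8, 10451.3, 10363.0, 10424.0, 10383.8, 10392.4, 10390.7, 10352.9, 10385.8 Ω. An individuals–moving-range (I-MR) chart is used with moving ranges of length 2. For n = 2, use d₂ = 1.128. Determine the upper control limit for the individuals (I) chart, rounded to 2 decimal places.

X̄ = (10405.6 + 10387.3 + 10432.9 + 10390.3 + 10403.5 + 10348.8 + 10451.3 + 10363.0 + 10424.0 + 10383.8 + 10392.4 + 10390.7 + 10352.9 + 10385.8) / 14 = 10393.7357
Moving ranges: 18.3, 45.6, 42.6, 13.2, 54.7, 102.5, 88.3, 61.0, 40.2, 8.6, 1.7, 37.8, 32.9; M̄R̄ = 547.4000 / 13 = 42.1077
UCL = X̄ + 3·M̄R̄/d₂ = 10393.7357 + 3 × 42.1077 / 1.128 = 10505.7243

10505.72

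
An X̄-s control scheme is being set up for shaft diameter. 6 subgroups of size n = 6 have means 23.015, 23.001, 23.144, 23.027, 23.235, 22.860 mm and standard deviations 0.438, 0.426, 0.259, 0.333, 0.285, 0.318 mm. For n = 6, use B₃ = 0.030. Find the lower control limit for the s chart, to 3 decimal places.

0.010

s̄ = (0.438 + 0.426 + 0.259 + 0.333 + 0.285 + 0.318) / 6 = 0.3432
LCL_s = B₃·s̄ = 0.030 × 0.3432 = 0.0103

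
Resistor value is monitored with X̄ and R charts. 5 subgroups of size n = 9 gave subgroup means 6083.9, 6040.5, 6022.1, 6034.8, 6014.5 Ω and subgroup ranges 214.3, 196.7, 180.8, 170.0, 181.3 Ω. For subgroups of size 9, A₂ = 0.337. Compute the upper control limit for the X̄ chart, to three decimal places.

6102.725

X̄̄ = (6083.9 + 6040.5 + 6022.1 + 6034.8 + 6014.5) / 5 = 30195.8000 / 5 = 6039.1600
R̄ = (214.3 + 196.7 + 180.8 + 170.0 + 181.3) / 5 = 943.1000 / 5 = 188.6200
UCL = X̄̄ + A₂·R̄ = 6039.1600 + 0.337 × 188.6200 = 6102.7249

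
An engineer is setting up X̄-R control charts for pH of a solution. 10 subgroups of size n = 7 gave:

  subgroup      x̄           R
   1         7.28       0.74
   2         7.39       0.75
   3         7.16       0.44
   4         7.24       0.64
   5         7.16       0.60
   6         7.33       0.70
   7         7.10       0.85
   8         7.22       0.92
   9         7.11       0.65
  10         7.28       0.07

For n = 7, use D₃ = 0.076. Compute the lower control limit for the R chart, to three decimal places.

0.048

R̄ = (0.74 + 0.75 + 0.44 + 0.64 + 0.60 + 0.70 + 0.85 + 0.92 + 0.65 + 0.07) / 10 = 6.3600 / 10 = 0.6360
LCL_R = D₃·R̄ = 0.076 × 0.6360 = 0.0483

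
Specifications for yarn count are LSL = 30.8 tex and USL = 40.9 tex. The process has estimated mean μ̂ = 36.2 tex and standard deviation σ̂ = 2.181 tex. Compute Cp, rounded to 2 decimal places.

0.77

Cp = (USL − LSL) / (6σ̂) = (40.9 − 30.8) / (6 × 2.181) = 10.1000 / 13.0860 = 0.7718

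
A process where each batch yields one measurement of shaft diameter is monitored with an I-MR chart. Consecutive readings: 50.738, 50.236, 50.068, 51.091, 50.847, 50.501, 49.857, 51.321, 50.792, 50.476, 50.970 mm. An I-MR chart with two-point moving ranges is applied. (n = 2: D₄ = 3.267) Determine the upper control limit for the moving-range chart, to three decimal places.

Moving ranges: 0.502, 0.168, 1.023, 0.244, 0.346, 0.644, 1.464, 0.529, 0.316, 0.494; M̄R̄ = 5.7300 / 10 = 0.5730
UCL_MR = D₄·M̄R̄ = 3.267 × 0.5730 = 1.8720

1.872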